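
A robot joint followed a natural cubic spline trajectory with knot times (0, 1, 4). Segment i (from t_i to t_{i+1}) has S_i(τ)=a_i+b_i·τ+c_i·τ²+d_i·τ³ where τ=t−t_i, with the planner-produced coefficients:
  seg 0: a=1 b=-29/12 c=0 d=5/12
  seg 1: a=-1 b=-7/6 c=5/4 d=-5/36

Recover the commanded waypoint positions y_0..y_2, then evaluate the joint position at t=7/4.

y_0 = S_0(0) = a_0 = 1
y_1 = S_1(0) = a_1 = -1
y_2 = S_1(3) = 3
t_q=7/4 is in segment 1 (τ=3/4); S_1(τ)=-315/256

y_0=1 y_1=-1 y_2=3
S(7/4) = -315/256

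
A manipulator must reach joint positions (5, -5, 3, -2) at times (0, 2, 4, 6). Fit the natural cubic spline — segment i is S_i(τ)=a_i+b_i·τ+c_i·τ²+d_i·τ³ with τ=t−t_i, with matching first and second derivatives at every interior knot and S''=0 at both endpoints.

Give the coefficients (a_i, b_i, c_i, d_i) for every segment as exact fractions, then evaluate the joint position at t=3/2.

  seg 0: a=5 b=-47/6 c=0 d=17/24
  seg 1: a=-5 b=2/3 c=17/4 d=-31/24
  seg 2: a=3 b=13/6 c=-7/2 d=7/12
S(3/2) = -279/64

Δ: Δ0=-5, Δ1=4, Δ2=-5/2
row 1: diag=8, rhs=54; c'=1/4, d'=27/4
row 2: denom=8−2·1/4=15/2; d'=(-39−2·27/4)/(15/2)=-7
back: M2=-7
back: M1=27/4−1/4·-7=17/2
M: M0=0, M1=17/2, M2=-7, M3=0
seg 0: a=5, c=M0/2=0, d=(M1−M0)/(6·2)=17/24, b=Δ0−h0·(2M0+M1)/6=-47/6
seg 1: a=-5, c=M1/2=17/4, d=(M2−M1)/(6·2)=-31/24, b=Δ1−h1·(2M1+M2)/6=2/3
seg 2: a=3, c=M2/2=-7/2, d=(M3−M2)/(6·2)=7/12, b=Δ2−h2·(2M2+M3)/6=13/6
t_q=3/2 → seg 0, τ=3/2; S=5+-47/6·τ+0·τ²+17/24·τ³=-279/64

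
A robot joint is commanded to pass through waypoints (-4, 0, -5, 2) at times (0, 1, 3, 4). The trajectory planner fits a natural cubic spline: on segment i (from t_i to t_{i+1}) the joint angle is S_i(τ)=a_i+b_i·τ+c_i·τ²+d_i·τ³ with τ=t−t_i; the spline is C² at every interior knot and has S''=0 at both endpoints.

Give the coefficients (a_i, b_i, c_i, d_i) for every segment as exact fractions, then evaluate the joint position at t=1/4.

  seg 0: a=-4 b=93/16 c=0 d=-29/16
  seg 1: a=0 b=3/8 c=-87/16 d=2
  seg 2: a=-5 b=21/8 c=105/16 d=-35/16
S(1/4) = -2637/1024

Δ: Δ0=4, Δ1=-5/2, Δ2=7
row 1: diag=6, rhs=-39; c'=1/3, d'=-13/2
row 2: denom=6−2·1/3=16/3; d'=(57−2·-13/2)/(16/3)=105/8
back: M2=105/8
back: M1=-13/2−1/3·105/8=-87/8
M: M0=0, M1=-87/8, M2=105/8, M3=0
seg 0: a=-4, c=M0/2=0, d=(M1−M0)/(6·1)=-29/16, b=Δ0−h0·(2M0+M1)/6=93/16
seg 1: a=0, c=M1/2=-87/16, d=(M2−M1)/(6·2)=2, b=Δ1−h1·(2M1+M2)/6=3/8
seg 2: a=-5, c=M2/2=105/16, d=(M3−M2)/(6·1)=-35/16, b=Δ2−h2·(2M2+M3)/6=21/8
t_q=1/4 → seg 0, τ=1/4; S=-4+93/16·τ+0·τ²+-29/16·τ³=-2637/1024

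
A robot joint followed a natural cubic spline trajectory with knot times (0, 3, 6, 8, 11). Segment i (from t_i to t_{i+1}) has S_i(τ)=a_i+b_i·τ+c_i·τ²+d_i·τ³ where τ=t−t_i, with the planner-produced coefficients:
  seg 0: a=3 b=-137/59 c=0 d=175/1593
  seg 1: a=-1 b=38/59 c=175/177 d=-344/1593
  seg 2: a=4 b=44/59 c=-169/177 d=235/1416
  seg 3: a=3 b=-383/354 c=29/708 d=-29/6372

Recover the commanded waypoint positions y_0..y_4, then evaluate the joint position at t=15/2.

y_0 = S_0(0) = a_0 = 3
y_1 = S_1(0) = a_1 = -1
y_2 = S_2(0) = a_2 = 4
y_3 = S_3(0) = a_3 = 3
y_4 = S_3(3) = 0
t_q=15/2 is in segment 2 (τ=3/2); S_2(τ)=13331/3776

y_0=3 y_1=-1 y_2=4 y_3=3 y_4=0
S(15/2) = 13331/3776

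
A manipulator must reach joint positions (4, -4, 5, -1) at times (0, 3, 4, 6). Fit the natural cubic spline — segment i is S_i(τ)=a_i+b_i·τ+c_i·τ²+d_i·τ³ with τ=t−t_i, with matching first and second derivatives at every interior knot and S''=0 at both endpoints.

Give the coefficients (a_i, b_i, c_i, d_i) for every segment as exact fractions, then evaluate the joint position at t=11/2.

Δ: Δ0=-8/3, Δ1=9, Δ2=-3
row 1: diag=8, rhs=70; c'=1/8, d'=35/4
row 2: denom=6−1·1/8=47/8; d'=(-72−1·35/4)/(47/8)=-646/47
back: M2=-646/47
back: M1=35/4−1/8·-646/47=492/47
M: M0=0, M1=492/47, M2=-646/47, M3=0
seg 0: a=4, c=M0/2=0, d=(M1−M0)/(6·3)=82/141, b=Δ0−h0·(2M0+M1)/6=-1114/141
seg 1: a=-4, c=M1/2=246/47, d=(M2−M1)/(6·1)=-569/141, b=Δ1−h1·(2M1+M2)/6=1100/141
seg 2: a=5, c=M2/2=-323/47, d=(M3−M2)/(6·2)=323/282, b=Δ2−h2·(2M2+M3)/6=869/141
t_q=11/2 → seg 2, τ=3/2; S=5+869/141·τ+-323/47·τ²+323/282·τ³=1991/752

  seg 0: a=4 b=-1114/141 c=0 d=82/141
  seg 1: a=-4 b=1100/141 c=246/47 d=-569/141
  seg 2: a=5 b=869/141 c=-323/47 d=323/282
S(11/2) = 1991/752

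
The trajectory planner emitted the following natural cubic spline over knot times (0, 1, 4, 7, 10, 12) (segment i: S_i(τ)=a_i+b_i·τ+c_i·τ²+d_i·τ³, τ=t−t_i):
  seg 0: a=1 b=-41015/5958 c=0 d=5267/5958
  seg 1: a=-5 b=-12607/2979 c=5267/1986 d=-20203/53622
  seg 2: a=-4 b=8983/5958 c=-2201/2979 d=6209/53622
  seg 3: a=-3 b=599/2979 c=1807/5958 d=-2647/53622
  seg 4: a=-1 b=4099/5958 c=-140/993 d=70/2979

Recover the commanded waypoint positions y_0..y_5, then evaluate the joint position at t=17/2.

y_0=1 y_1=-5 y_2=-4 y_3=-3 y_4=-1 y_5=0
S(17/2) = -11559/5296

y_0 = S_0(0) = a_0 = 1
y_1 = S_1(0) = a_1 = -5
y_2 = S_2(0) = a_2 = -4
y_3 = S_3(0) = a_3 = -3
y_4 = S_4(0) = a_4 = -1
y_5 = S_4(2) = 0
t_q=17/2 is in segment 3 (τ=3/2); S_3(τ)=-11559/5296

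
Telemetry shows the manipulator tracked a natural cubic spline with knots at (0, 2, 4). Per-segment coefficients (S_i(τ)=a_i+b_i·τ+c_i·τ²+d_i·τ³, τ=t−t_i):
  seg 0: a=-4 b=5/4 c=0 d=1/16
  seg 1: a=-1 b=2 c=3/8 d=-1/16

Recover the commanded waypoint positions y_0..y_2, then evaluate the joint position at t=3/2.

y_0=-4 y_1=-1 y_2=4
S(3/2) = -245/128

y_0 = S_0(0) = a_0 = -4
y_1 = S_1(0) = a_1 = -1
y_2 = S_1(2) = 4
t_q=3/2 is in segment 0 (τ=3/2); S_0(τ)=-245/128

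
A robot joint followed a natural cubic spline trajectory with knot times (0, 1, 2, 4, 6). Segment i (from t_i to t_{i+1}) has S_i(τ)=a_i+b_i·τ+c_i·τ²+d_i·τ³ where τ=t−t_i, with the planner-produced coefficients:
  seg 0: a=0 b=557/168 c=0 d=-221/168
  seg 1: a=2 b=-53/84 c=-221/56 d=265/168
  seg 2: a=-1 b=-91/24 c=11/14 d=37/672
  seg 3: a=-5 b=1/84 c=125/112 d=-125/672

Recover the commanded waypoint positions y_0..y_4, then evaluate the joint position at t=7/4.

y_0 = S_0(0) = a_0 = 0
y_1 = S_1(0) = a_1 = 2
y_2 = S_2(0) = a_2 = -1
y_3 = S_3(0) = a_3 = -5
y_4 = S_3(2) = -2
t_q=7/4 is in segment 1 (τ=3/4); S_1(τ)=-99/3584

y_0=0 y_1=2 y_2=-1 y_3=-5 y_4=-2
S(7/4) = -99/3584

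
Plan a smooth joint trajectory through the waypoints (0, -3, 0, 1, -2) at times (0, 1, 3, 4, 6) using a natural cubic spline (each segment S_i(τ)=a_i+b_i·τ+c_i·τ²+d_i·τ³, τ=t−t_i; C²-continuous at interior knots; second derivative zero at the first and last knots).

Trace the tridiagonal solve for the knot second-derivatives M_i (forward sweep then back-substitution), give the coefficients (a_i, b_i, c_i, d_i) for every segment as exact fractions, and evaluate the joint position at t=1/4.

Δ: Δ0=-3, Δ1=3/2, Δ2=1, Δ3=-3/2
row 1: diag=6, rhs=27; c'=1/3, d'=9/2
row 2: denom=6−2·1/3=16/3; d'=(-3−2·9/2)/(16/3)=-9/4
row 3: denom=6−1·3/16=93/16; d'=(-15−1·-9/4)/(93/16)=-68/31
back: M3=-68/31
back: M2=-9/4−3/16·-68/31=-57/31
back: M1=9/2−1/3·-57/31=317/62
M: M0=0, M1=317/62, M2=-57/31, M3=-68/31, M4=0
seg 0: a=0, c=M0/2=0, d=(M1−M0)/(6·1)=317/372, b=Δ0−h0·(2M0+M1)/6=-1433/372
seg 1: a=-3, c=M1/2=317/124, d=(M2−M1)/(6·2)=-431/744, b=Δ1−h1·(2M1+M2)/6=-241/186
seg 2: a=0, c=M2/2=-57/62, d=(M3−M2)/(6·1)=-11/186, b=Δ2−h2·(2M2+M3)/6=184/93
seg 3: a=1, c=M3/2=-34/31, d=(M4−M3)/(6·2)=17/93, b=Δ3−h3·(2M3+M4)/6=-7/186
t_q=1/4 → seg 0, τ=1/4; S=0+-1433/372·τ+0·τ²+317/372·τ³=-7537/7936

  seg 0: a=0 b=-1433/372 c=0 d=317/372
  seg 1: a=-3 b=-241/186 c=317/124 d=-431/744
  seg 2: a=0 b=184/93 c=-57/62 d=-11/186
  seg 3: a=1 b=-7/186 c=-34/31 d=17/93
S(1/4) = -7537/7936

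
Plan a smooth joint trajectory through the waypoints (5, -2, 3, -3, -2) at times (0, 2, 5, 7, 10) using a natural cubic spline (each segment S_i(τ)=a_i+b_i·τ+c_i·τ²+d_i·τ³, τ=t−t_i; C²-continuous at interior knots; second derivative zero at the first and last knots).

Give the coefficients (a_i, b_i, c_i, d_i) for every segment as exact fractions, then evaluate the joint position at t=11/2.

Δ: Δ0=-7/2, Δ1=5/3, Δ2=-3, Δ3=1/3
row 1: diag=10, rhs=31; c'=3/10, d'=31/10
row 2: denom=10−3·3/10=91/10; d'=(-28−3·31/10)/(91/10)=-373/91
row 3: denom=10−2·20/91=870/91; d'=(20−2·-373/91)/(870/91)=1283/435
back: M3=1283/435
back: M2=-373/91−20/91·1283/435=-413/87
back: M1=31/10−3/10·-413/87=656/145
M: M0=0, M1=656/145, M2=-413/87, M3=1283/435, M4=0
seg 0: a=5, c=M0/2=0, d=(M1−M0)/(6·2)=164/435, b=Δ0−h0·(2M0+M1)/6=-4357/870
seg 1: a=-2, c=M1/2=328/145, d=(M2−M1)/(6·3)=-4033/7830, b=Δ1−h1·(2M1+M2)/6=-421/870
seg 2: a=3, c=M2/2=-413/174, d=(M3−M2)/(6·2)=93/145, b=Δ2−h2·(2M2+M3)/6=-356/435
seg 3: a=-3, c=M3/2=1283/870, d=(M4−M3)/(6·3)=-1283/7830, b=Δ3−h3·(2M3+M4)/6=-1138/435
t_q=11/2 → seg 2, τ=1/2; S=3+-356/435·τ+-413/174·τ²+93/145·τ³=241/116

  seg 0: a=5 b=-4357/870 c=0 d=164/435
  seg 1: a=-2 b=-421/870 c=328/145 d=-4033/7830
  seg 2: a=3 b=-356/435 c=-413/174 d=93/145
  seg 3: a=-3 b=-1138/435 c=1283/870 d=-1283/7830
S(11/2) = 241/116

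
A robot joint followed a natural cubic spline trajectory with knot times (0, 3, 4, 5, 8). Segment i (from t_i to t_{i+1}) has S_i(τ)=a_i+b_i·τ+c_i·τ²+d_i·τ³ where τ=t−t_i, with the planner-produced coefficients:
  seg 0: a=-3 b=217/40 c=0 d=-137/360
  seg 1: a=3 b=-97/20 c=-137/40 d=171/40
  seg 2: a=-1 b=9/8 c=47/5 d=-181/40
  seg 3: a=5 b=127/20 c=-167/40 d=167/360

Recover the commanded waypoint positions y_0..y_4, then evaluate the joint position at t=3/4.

y_0=-3 y_1=3 y_2=-1 y_3=5 y_4=-1
S(3/4) = 465/512

y_0 = S_0(0) = a_0 = -3
y_1 = S_1(0) = a_1 = 3
y_2 = S_2(0) = a_2 = -1
y_3 = S_3(0) = a_3 = 5
y_4 = S_3(3) = -1
t_q=3/4 is in segment 0 (τ=3/4); S_0(τ)=465/512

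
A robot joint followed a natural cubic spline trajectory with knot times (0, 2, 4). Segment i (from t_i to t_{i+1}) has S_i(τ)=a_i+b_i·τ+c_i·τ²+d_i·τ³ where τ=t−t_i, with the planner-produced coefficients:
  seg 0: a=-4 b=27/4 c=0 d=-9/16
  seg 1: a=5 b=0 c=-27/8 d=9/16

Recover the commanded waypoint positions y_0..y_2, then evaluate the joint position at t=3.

y_0=-4 y_1=5 y_2=-4
S(3) = 35/16

y_0 = S_0(0) = a_0 = -4
y_1 = S_1(0) = a_1 = 5
y_2 = S_1(2) = -4
t_q=3 is in segment 1 (τ=1); S_1(τ)=35/16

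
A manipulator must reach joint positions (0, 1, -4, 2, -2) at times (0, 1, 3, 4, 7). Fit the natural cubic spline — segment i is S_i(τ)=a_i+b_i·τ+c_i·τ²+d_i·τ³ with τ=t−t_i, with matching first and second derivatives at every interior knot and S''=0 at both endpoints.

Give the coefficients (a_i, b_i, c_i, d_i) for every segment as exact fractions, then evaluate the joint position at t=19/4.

  seg 0: a=0 b=3391/1500 c=0 d=-1891/1500
  seg 1: a=1 b=-1141/750 c=-1891/500 d=4939/3000
  seg 2: a=-4 b=233/75 c=762/125 d=-1201/375
  seg 3: a=2 b=2134/375 c=-439/125 d=439/1125
S(19/4) = 35657/8000

Δ: Δ0=1, Δ1=-5/2, Δ2=6, Δ3=-4/3
row 1: diag=6, rhs=-21; c'=1/3, d'=-7/2
row 2: denom=6−2·1/3=16/3; d'=(51−2·-7/2)/(16/3)=87/8
row 3: denom=8−1·3/16=125/16; d'=(-44−1·87/8)/(125/16)=-878/125
back: M3=-878/125
back: M2=87/8−3/16·-878/125=1524/125
back: M1=-7/2−1/3·1524/125=-1891/250
M: M0=0, M1=-1891/250, M2=1524/125, M3=-878/125, M4=0
seg 0: a=0, c=M0/2=0, d=(M1−M0)/(6·1)=-1891/1500, b=Δ0−h0·(2M0+M1)/6=3391/1500
seg 1: a=1, c=M1/2=-1891/500, d=(M2−M1)/(6·2)=4939/3000, b=Δ1−h1·(2M1+M2)/6=-1141/750
seg 2: a=-4, c=M2/2=762/125, d=(M3−M2)/(6·1)=-1201/375, b=Δ2−h2·(2M2+M3)/6=233/75
seg 3: a=2, c=M3/2=-439/125, d=(M4−M3)/(6·3)=439/1125, b=Δ3−h3·(2M3+M4)/6=2134/375
t_q=19/4 → seg 3, τ=3/4; S=2+2134/375·τ+-439/125·τ²+439/1125·τ³=35657/8000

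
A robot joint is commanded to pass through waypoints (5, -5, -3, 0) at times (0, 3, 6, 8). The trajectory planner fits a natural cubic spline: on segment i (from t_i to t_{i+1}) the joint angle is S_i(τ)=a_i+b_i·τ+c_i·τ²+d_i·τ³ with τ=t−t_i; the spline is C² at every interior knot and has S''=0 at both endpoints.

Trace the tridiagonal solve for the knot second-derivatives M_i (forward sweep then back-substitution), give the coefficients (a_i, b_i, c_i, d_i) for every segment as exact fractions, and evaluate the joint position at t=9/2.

  seg 0: a=5 b=-965/222 c=0 d=25/222
  seg 1: a=-5 b=-145/111 c=75/74 d=-79/666
  seg 2: a=-3 b=349/222 c=-2/37 d=1/111
S(9/2) = -3007/592

Δ: Δ0=-10/3, Δ1=2/3, Δ2=3/2
row 1: diag=12, rhs=24; c'=1/4, d'=2
row 2: denom=10−3·1/4=37/4; d'=(5−3·2)/(37/4)=-4/37
back: M2=-4/37
back: M1=2−1/4·-4/37=75/37
M: M0=0, M1=75/37, M2=-4/37, M3=0
seg 0: a=5, c=M0/2=0, d=(M1−M0)/(6·3)=25/222, b=Δ0−h0·(2M0+M1)/6=-965/222
seg 1: a=-5, c=M1/2=75/74, d=(M2−M1)/(6·3)=-79/666, b=Δ1−h1·(2M1+M2)/6=-145/111
seg 2: a=-3, c=M2/2=-2/37, d=(M3−M2)/(6·2)=1/111, b=Δ2−h2·(2M2+M3)/6=349/222
t_q=9/2 → seg 1, τ=3/2; S=-5+-145/111·τ+75/74·τ²+-79/666·τ³=-3007/592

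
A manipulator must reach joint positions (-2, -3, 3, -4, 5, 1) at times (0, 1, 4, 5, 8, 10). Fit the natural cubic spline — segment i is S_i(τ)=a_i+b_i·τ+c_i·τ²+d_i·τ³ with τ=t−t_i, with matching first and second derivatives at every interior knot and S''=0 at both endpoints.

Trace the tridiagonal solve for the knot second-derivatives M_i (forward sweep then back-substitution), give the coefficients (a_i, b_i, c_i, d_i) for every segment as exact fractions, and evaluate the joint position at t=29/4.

  seg 0: a=-2 b=-2587/1275 c=0 d=1312/1275
  seg 1: a=-3 b=1349/1275 c=1312/425 d=-10607/11475
  seg 2: a=3 b=-6856/1275 c=-6671/1275 d=1534/425
  seg 3: a=-4 b=-376/75 c=1427/255 d=-11188/11475
  seg 4: a=5 b=2854/1275 c=-1351/425 d=1351/2550
S(29/4) = 6611/3400

Δ: Δ0=-1, Δ1=2, Δ2=-7, Δ3=3, Δ4=-2
row 1: diag=8, rhs=18; c'=3/8, d'=9/4
row 2: denom=8−3·3/8=55/8; d'=(-54−3·9/4)/(55/8)=-486/55
row 3: denom=8−1·8/55=432/55; d'=(60−1·-486/55)/(432/55)=631/72
row 4: denom=10−3·55/144=425/48; d'=(-30−3·631/72)/(425/48)=-2702/425
back: M4=-2702/425
back: M3=631/72−55/144·-2702/425=2854/255
back: M2=-486/55−8/55·2854/255=-13342/1275
back: M1=9/4−3/8·-13342/1275=2624/425
M: M0=0, M1=2624/425, M2=-13342/1275, M3=2854/255, M4=-2702/425, M5=0
seg 0: a=-2, c=M0/2=0, d=(M1−M0)/(6·1)=1312/1275, b=Δ0−h0·(2M0+M1)/6=-2587/1275
seg 1: a=-3, c=M1/2=1312/425, d=(M2−M1)/(6·3)=-10607/11475, b=Δ1−h1·(2M1+M2)/6=1349/1275
seg 2: a=3, c=M2/2=-6671/1275, d=(M3−M2)/(6·1)=1534/425, b=Δ2−h2·(2M2+M3)/6=-6856/1275
seg 3: a=-4, c=M3/2=1427/255, d=(M4−M3)/(6·3)=-11188/11475, b=Δ3−h3·(2M3+M4)/6=-376/75
seg 4: a=5, c=M4/2=-1351/425, d=(M5−M4)/(6·2)=1351/2550, b=Δ4−h4·(2M4+M5)/6=2854/1275
t_q=29/4 → seg 3, τ=9/4; S=-4+-376/75·τ+1427/255·τ²+-11188/11475·τ³=6611/3400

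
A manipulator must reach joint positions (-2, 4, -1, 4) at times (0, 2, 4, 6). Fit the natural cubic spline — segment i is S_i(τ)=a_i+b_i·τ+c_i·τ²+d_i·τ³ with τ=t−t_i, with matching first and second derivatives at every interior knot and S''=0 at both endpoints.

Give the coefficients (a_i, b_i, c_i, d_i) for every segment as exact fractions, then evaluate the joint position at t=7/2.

  seg 0: a=-2 b=24/5 c=0 d=-9/20
  seg 1: a=4 b=-3/5 c=-27/10 d=7/8
  seg 2: a=-1 b=-9/10 c=51/20 d=-17/40
S(7/2) = -7/320

Δ: Δ0=3, Δ1=-5/2, Δ2=5/2
row 1: diag=8, rhs=-33; c'=1/4, d'=-33/8
row 2: denom=8−2·1/4=15/2; d'=(30−2·-33/8)/(15/2)=51/10
back: M2=51/10
back: M1=-33/8−1/4·51/10=-27/5
M: M0=0, M1=-27/5, M2=51/10, M3=0
seg 0: a=-2, c=M0/2=0, d=(M1−M0)/(6·2)=-9/20, b=Δ0−h0·(2M0+M1)/6=24/5
seg 1: a=4, c=M1/2=-27/10, d=(M2−M1)/(6·2)=7/8, b=Δ1−h1·(2M1+M2)/6=-3/5
seg 2: a=-1, c=M2/2=51/20, d=(M3−M2)/(6·2)=-17/40, b=Δ2−h2·(2M2+M3)/6=-9/10
t_q=7/2 → seg 1, τ=3/2; S=4+-3/5·τ+-27/10·τ²+7/8·τ³=-7/320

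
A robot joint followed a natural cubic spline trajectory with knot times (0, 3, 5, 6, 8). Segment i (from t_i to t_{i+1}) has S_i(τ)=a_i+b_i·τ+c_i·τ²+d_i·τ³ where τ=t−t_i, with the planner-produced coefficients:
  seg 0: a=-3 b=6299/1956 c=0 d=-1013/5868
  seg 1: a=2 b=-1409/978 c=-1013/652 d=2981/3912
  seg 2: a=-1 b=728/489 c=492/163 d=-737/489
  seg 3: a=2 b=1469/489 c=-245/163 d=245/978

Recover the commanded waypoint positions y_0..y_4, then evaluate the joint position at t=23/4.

y_0=-3 y_1=2 y_2=-1 y_3=2 y_4=4
S(23/4) = 12295/10432

y_0 = S_0(0) = a_0 = -3
y_1 = S_1(0) = a_1 = 2
y_2 = S_2(0) = a_2 = -1
y_3 = S_3(0) = a_3 = 2
y_4 = S_3(2) = 4
t_q=23/4 is in segment 2 (τ=3/4); S_2(τ)=12295/10432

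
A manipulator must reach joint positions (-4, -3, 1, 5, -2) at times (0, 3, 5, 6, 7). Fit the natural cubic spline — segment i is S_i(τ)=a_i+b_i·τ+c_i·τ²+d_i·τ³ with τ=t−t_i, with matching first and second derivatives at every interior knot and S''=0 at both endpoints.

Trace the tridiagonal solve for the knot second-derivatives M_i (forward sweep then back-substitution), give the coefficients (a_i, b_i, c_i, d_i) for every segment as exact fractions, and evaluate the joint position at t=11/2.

  seg 0: a=-4 b=211/642 c=0 d=1/1926
  seg 1: a=-3 b=110/321 c=1/214 d=529/1284
  seg 2: a=1 b=1703/321 c=265/107 d=-1214/321
  seg 3: a=5 b=-349/321 c=-949/107 d=949/321
S(11/2) = 813/214

Δ: Δ0=1/3, Δ1=2, Δ2=4, Δ3=-7
row 1: diag=10, rhs=10; c'=1/5, d'=1
row 2: denom=6−2·1/5=28/5; d'=(12−2·1)/(28/5)=25/14
row 3: denom=4−1·5/28=107/28; d'=(-66−1·25/14)/(107/28)=-1898/107
back: M3=-1898/107
back: M2=25/14−5/28·-1898/107=530/107
back: M1=1−1/5·530/107=1/107
M: M0=0, M1=1/107, M2=530/107, M3=-1898/107, M4=0
seg 0: a=-4, c=M0/2=0, d=(M1−M0)/(6·3)=1/1926, b=Δ0−h0·(2M0+M1)/6=211/642
seg 1: a=-3, c=M1/2=1/214, d=(M2−M1)/(6·2)=529/1284, b=Δ1−h1·(2M1+M2)/6=110/321
seg 2: a=1, c=M2/2=265/107, d=(M3−M2)/(6·1)=-1214/321, b=Δ2−h2·(2M2+M3)/6=1703/321
seg 3: a=5, c=M3/2=-949/107, d=(M4−M3)/(6·1)=949/321, b=Δ3−h3·(2M3+M4)/6=-349/321
t_q=11/2 → seg 2, τ=1/2; S=1+1703/321·τ+265/107·τ²+-1214/321·τ³=813/214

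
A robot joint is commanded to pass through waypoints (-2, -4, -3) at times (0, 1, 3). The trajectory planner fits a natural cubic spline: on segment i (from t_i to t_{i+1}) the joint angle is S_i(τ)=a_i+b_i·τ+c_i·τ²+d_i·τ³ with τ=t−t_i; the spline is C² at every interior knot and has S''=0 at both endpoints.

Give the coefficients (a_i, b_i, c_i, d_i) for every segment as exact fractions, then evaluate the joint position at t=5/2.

Δ: Δ0=-2, Δ1=1/2
row 1: diag=6, rhs=15; c'=1/3, d'=5/2
back: M1=5/2
M: M0=0, M1=5/2, M2=0
seg 0: a=-2, c=M0/2=0, d=(M1−M0)/(6·1)=5/12, b=Δ0−h0·(2M0+M1)/6=-29/12
seg 1: a=-4, c=M1/2=5/4, d=(M2−M1)/(6·2)=-5/24, b=Δ1−h1·(2M1+M2)/6=-7/6
t_q=5/2 → seg 1, τ=3/2; S=-4+-7/6·τ+5/4·τ²+-5/24·τ³=-233/64

  seg 0: a=-2 b=-29/12 c=0 d=5/12
  seg 1: a=-4 b=-7/6 c=5/4 d=-5/24
S(5/2) = -233/64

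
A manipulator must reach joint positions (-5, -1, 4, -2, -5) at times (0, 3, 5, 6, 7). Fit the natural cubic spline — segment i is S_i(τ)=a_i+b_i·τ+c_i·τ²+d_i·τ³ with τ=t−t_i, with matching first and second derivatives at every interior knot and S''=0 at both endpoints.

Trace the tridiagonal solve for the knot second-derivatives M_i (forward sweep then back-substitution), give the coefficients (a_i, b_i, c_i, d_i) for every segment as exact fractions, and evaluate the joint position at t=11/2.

  seg 0: a=-5 b=-103/1284 c=0 d=605/3852
  seg 1: a=-1 b=2671/642 c=605/428 d=-2881/2568
  seg 2: a=4 b=-1171/321 c=-569/107 d=952/321
  seg 3: a=-2 b=-1729/321 c=383/107 d=-383/321
S(11/2) = 521/428

Δ: Δ0=4/3, Δ1=5/2, Δ2=-6, Δ3=-3
row 1: diag=10, rhs=7; c'=1/5, d'=7/10
row 2: denom=6−2·1/5=28/5; d'=(-51−2·7/10)/(28/5)=-131/14
row 3: denom=4−1·5/28=107/28; d'=(18−1·-131/14)/(107/28)=766/107
back: M3=766/107
back: M2=-131/14−5/28·766/107=-1138/107
back: M1=7/10−1/5·-1138/107=605/214
M: M0=0, M1=605/214, M2=-1138/107, M3=766/107, M4=0
seg 0: a=-5, c=M0/2=0, d=(M1−M0)/(6·3)=605/3852, b=Δ0−h0·(2M0+M1)/6=-103/1284
seg 1: a=-1, c=M1/2=605/428, d=(M2−M1)/(6·2)=-2881/2568, b=Δ1−h1·(2M1+M2)/6=2671/642
seg 2: a=4, c=M2/2=-569/107, d=(M3−M2)/(6·1)=952/321, b=Δ2−h2·(2M2+M3)/6=-1171/321
seg 3: a=-2, c=M3/2=383/107, d=(M4−M3)/(6·1)=-383/321, b=Δ3−h3·(2M3+M4)/6=-1729/321
t_q=11/2 → seg 2, τ=1/2; S=4+-1171/321·τ+-569/107·τ²+952/321·τ³=521/428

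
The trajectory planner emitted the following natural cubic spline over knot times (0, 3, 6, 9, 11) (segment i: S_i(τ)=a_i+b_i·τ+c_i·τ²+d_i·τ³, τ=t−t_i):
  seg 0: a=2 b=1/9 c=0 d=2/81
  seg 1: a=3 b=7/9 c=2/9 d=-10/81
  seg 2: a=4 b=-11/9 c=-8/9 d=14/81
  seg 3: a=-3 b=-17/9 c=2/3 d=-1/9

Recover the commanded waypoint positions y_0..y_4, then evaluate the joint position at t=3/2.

y_0 = S_0(0) = a_0 = 2
y_1 = S_1(0) = a_1 = 3
y_2 = S_2(0) = a_2 = 4
y_3 = S_3(0) = a_3 = -3
y_4 = S_3(2) = -5
t_q=3/2 is in segment 0 (τ=3/2); S_0(τ)=9/4

y_0=2 y_1=3 y_2=4 y_3=-3 y_4=-5
S(3/2) = 9/4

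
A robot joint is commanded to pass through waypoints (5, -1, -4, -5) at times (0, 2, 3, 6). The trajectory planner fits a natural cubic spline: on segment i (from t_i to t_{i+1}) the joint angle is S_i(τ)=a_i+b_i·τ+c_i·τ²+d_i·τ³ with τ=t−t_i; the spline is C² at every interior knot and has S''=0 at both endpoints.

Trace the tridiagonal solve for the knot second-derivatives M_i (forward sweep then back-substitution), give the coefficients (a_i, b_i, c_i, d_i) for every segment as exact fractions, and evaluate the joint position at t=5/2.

Δ: Δ0=-3, Δ1=-3, Δ2=-1/3
row 1: diag=6, rhs=0; c'=1/6, d'=0
row 2: denom=8−1·1/6=47/6; d'=(16−1·0)/(47/6)=96/47
back: M2=96/47
back: M1=0−1/6·96/47=-16/47
M: M0=0, M1=-16/47, M2=96/47, M3=0
seg 0: a=5, c=M0/2=0, d=(M1−M0)/(6·2)=-4/141, b=Δ0−h0·(2M0+M1)/6=-407/141
seg 1: a=-1, c=M1/2=-8/47, d=(M2−M1)/(6·1)=56/141, b=Δ1−h1·(2M1+M2)/6=-455/141
seg 2: a=-4, c=M2/2=48/47, d=(M3−M2)/(6·3)=-16/141, b=Δ2−h2·(2M2+M3)/6=-335/141
t_q=5/2 → seg 1, τ=1/2; S=-1+-455/141·τ+-8/47·τ²+56/141·τ³=-245/94

  seg 0: a=5 b=-407/141 c=0 d=-4/141
  seg 1: a=-1 b=-455/141 c=-8/47 d=56/141
  seg 2: a=-4 b=-335/141 c=48/47 d=-16/141
S(5/2) = -245/94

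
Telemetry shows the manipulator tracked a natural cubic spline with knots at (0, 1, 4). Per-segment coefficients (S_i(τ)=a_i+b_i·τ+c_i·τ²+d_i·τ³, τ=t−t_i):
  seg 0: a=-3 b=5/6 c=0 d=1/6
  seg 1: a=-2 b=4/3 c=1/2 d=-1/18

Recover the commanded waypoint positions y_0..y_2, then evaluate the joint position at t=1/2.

y_0 = S_0(0) = a_0 = -3
y_1 = S_1(0) = a_1 = -2
y_2 = S_1(3) = 5
t_q=1/2 is in segment 0 (τ=1/2); S_0(τ)=-41/16

y_0=-3 y_1=-2 y_2=5
S(1/2) = -41/16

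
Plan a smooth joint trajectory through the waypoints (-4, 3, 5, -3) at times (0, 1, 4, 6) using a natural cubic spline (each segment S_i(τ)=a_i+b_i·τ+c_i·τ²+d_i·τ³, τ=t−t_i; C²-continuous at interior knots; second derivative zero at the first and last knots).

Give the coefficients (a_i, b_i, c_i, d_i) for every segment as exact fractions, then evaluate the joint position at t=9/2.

  seg 0: a=-4 b=1639/213 c=0 d=-148/213
  seg 1: a=3 b=1195/213 c=-148/71 d=31/213
  seg 2: a=5 b=-632/213 c=-55/71 d=55/426
S(9/2) = 3793/1136

Δ: Δ0=7, Δ1=2/3, Δ2=-4
row 1: diag=8, rhs=-38; c'=3/8, d'=-19/4
row 2: denom=10−3·3/8=71/8; d'=(-28−3·-19/4)/(71/8)=-110/71
back: M2=-110/71
back: M1=-19/4−3/8·-110/71=-296/71
M: M0=0, M1=-296/71, M2=-110/71, M3=0
seg 0: a=-4, c=M0/2=0, d=(M1−M0)/(6·1)=-148/213, b=Δ0−h0·(2M0+M1)/6=1639/213
seg 1: a=3, c=M1/2=-148/71, d=(M2−M1)/(6·3)=31/213, b=Δ1−h1·(2M1+M2)/6=1195/213
seg 2: a=5, c=M2/2=-55/71, d=(M3−M2)/(6·2)=55/426, b=Δ2−h2·(2M2+M3)/6=-632/213
t_q=9/2 → seg 2, τ=1/2; S=5+-632/213·τ+-55/71·τ²+55/426·τ³=3793/1136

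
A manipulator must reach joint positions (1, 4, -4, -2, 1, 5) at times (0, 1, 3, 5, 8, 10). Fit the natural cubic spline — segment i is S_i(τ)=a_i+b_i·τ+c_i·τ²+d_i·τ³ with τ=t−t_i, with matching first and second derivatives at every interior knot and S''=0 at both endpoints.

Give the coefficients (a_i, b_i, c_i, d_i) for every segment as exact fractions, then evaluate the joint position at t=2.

Δ: Δ0=3, Δ1=-4, Δ2=1, Δ3=1, Δ4=2
row 1: diag=6, rhs=-42; c'=1/3, d'=-7
row 2: denom=8−2·1/3=22/3; d'=(30−2·-7)/(22/3)=6
row 3: denom=10−2·3/11=104/11; d'=(0−2·6)/(104/11)=-33/26
row 4: denom=10−3·33/104=941/104; d'=(6−3·-33/26)/(941/104)=1020/941
back: M4=1020/941
back: M3=-33/26−33/104·1020/941=-1518/941
back: M2=6−3/11·-1518/941=6060/941
back: M1=-7−1/3·6060/941=-8607/941
M: M0=0, M1=-8607/941, M2=6060/941, M3=-1518/941, M4=1020/941, M5=0
seg 0: a=1, c=M0/2=0, d=(M1−M0)/(6·1)=-2869/1882, b=Δ0−h0·(2M0+M1)/6=8515/1882
seg 1: a=4, c=M1/2=-8607/1882, d=(M2−M1)/(6·2)=4889/3764, b=Δ1−h1·(2M1+M2)/6=-46/941
seg 2: a=-4, c=M2/2=3030/941, d=(M3−M2)/(6·2)=-1263/1882, b=Δ2−h2·(2M2+M3)/6=-2593/941
seg 3: a=-2, c=M3/2=-759/941, d=(M4−M3)/(6·3)=141/941, b=Δ3−h3·(2M3+M4)/6=1949/941
seg 4: a=1, c=M4/2=510/941, d=(M5−M4)/(6·2)=-85/941, b=Δ4−h4·(2M4+M5)/6=1202/941
t_q=2 → seg 1, τ=1; S=4+-46/941·τ+-8607/1882·τ²+4889/3764·τ³=2547/3764

  seg 0: a=1 b=8515/1882 c=0 d=-2869/1882
  seg 1: a=4 b=-46/941 c=-8607/1882 d=4889/3764
  seg 2: a=-4 b=-2593/941 c=3030/941 d=-1263/1882
  seg 3: a=-2 b=1949/941 c=-759/941 d=141/941
  seg 4: a=1 b=1202/941 c=510/941 d=-85/941
S(2) = 2547/3764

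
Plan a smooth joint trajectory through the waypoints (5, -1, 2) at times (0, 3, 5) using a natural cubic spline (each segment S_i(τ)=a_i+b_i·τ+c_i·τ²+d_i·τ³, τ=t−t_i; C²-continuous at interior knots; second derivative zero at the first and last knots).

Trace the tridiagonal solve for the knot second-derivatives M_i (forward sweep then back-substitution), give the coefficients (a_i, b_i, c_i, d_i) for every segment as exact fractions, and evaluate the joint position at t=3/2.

Δ: Δ0=-2, Δ1=3/2
row 1: diag=10, rhs=21; c'=1/5, d'=21/10
back: M1=21/10
M: M0=0, M1=21/10, M2=0
seg 0: a=5, c=M0/2=0, d=(M1−M0)/(6·3)=7/60, b=Δ0−h0·(2M0+M1)/6=-61/20
seg 1: a=-1, c=M1/2=21/20, d=(M2−M1)/(6·2)=-7/40, b=Δ1−h1·(2M1+M2)/6=1/10
t_q=3/2 → seg 0, τ=3/2; S=5+-61/20·τ+0·τ²+7/60·τ³=131/160

  seg 0: a=5 b=-61/20 c=0 d=7/60
  seg 1: a=-1 b=1/10 c=21/20 d=-7/40
S(3/2) = 131/160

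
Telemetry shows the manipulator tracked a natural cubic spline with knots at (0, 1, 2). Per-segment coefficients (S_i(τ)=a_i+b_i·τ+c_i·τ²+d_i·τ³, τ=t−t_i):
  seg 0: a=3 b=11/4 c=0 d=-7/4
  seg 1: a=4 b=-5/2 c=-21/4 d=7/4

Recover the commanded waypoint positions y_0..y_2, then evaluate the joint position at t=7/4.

y_0 = S_0(0) = a_0 = 3
y_1 = S_1(0) = a_1 = 4
y_2 = S_1(1) = -2
t_q=7/4 is in segment 1 (τ=3/4); S_1(τ)=-23/256

y_0=3 y_1=4 y_2=-2
S(7/4) = -23/256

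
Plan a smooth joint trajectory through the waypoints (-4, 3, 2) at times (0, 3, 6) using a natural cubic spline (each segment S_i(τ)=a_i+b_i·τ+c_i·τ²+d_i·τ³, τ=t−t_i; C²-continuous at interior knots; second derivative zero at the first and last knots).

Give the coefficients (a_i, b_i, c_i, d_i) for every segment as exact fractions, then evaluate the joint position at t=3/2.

  seg 0: a=-4 b=3 c=0 d=-2/27
  seg 1: a=3 b=1 c=-2/3 d=2/27
S(3/2) = 1/4

Δ: Δ0=7/3, Δ1=-1/3
row 1: diag=12, rhs=-16; c'=1/4, d'=-4/3
back: M1=-4/3
M: M0=0, M1=-4/3, M2=0
seg 0: a=-4, c=M0/2=0, d=(M1−M0)/(6·3)=-2/27, b=Δ0−h0·(2M0+M1)/6=3
seg 1: a=3, c=M1/2=-2/3, d=(M2−M1)/(6·3)=2/27, b=Δ1−h1·(2M1+M2)/6=1
t_q=3/2 → seg 0, τ=3/2; S=-4+3·τ+0·τ²+-2/27·τ³=1/4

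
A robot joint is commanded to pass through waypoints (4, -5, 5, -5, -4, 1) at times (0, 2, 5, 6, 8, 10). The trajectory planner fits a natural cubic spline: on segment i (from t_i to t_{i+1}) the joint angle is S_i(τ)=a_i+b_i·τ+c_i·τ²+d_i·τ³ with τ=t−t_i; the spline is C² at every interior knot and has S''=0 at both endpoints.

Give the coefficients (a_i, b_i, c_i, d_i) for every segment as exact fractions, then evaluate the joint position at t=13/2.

  seg 0: a=4 b=-34631/4566 c=0 d=3521/4566
  seg 1: a=-5 b=7621/4566 c=3521/761 d=-18593/13698
  seg 2: a=5 b=-16480/2283 c=-11551/1522 d=21953/4566
  seg 3: a=-5 b=-36407/4566 c=5201/761 d=-11861/9132
  seg 4: a=-4 b=17251/4566 c=-1459/1522 d=1459/9132
S(13/2) = -181191/24352

Δ: Δ0=-9/2, Δ1=10/3, Δ2=-10, Δ3=1/2, Δ4=5/2
row 1: diag=10, rhs=47; c'=3/10, d'=47/10
row 2: denom=8−3·3/10=71/10; d'=(-80−3·47/10)/(71/10)=-941/71
row 3: denom=6−1·10/71=416/71; d'=(63−1·-941/71)/(416/71)=2707/208
row 4: denom=8−2·71/208=761/104; d'=(12−2·2707/208)/(761/104)=-1459/761
back: M4=-1459/761
back: M3=2707/208−71/208·-1459/761=10402/761
back: M2=-941/71−10/71·10402/761=-11551/761
back: M1=47/10−3/10·-11551/761=7042/761
M: M0=0, M1=7042/761, M2=-11551/761, M3=10402/761, M4=-1459/761, M5=0
seg 0: a=4, c=M0/2=0, d=(M1−M0)/(6·2)=3521/4566, b=Δ0−h0·(2M0+M1)/6=-34631/4566
seg 1: a=-5, c=M1/2=3521/761, d=(M2−M1)/(6·3)=-18593/13698, b=Δ1−h1·(2M1+M2)/6=7621/4566
seg 2: a=5, c=M2/2=-11551/1522, d=(M3−M2)/(6·1)=21953/4566, b=Δ2−h2·(2M2+M3)/6=-16480/2283
seg 3: a=-5, c=M3/2=5201/761, d=(M4−M3)/(6·2)=-11861/9132, b=Δ3−h3·(2M3+M4)/6=-36407/4566
seg 4: a=-4, c=M4/2=-1459/1522, d=(M5−M4)/(6·2)=1459/9132, b=Δ4−h4·(2M4+M5)/6=17251/4566
t_q=13/2 → seg 3, τ=1/2; S=-5+-36407/4566·τ+5201/761·τ²+-11861/9132·τ³=-181191/24352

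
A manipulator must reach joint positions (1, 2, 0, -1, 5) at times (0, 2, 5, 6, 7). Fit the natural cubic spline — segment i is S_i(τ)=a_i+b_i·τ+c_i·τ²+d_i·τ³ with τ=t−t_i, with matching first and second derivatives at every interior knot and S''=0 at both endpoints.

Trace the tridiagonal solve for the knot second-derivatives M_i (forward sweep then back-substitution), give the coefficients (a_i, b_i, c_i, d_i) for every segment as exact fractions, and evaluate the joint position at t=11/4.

  seg 0: a=1 b=239/411 c=0 d=-67/3288
  seg 1: a=2 b=277/822 c=-67/548 d=-349/4932
  seg 2: a=0 b=-3793/1644 c=-104/137 d=3397/1644
  seg 3: a=-1 b=1951/822 c=2981/548 d=-2981/1644
S(11/4) = 75549/35072

Δ: Δ0=1/2, Δ1=-2/3, Δ2=-1, Δ3=6
row 1: diag=10, rhs=-7; c'=3/10, d'=-7/10
row 2: denom=8−3·3/10=71/10; d'=(-2−3·-7/10)/(71/10)=1/71
row 3: denom=4−1·10/71=274/71; d'=(42−1·1/71)/(274/71)=2981/274
back: M3=2981/274
back: M2=1/71−10/71·2981/274=-208/137
back: M1=-7/10−3/10·-208/137=-67/274
M: M0=0, M1=-67/274, M2=-208/137, M3=2981/274, M4=0
seg 0: a=1, c=M0/2=0, d=(M1−M0)/(6·2)=-67/3288, b=Δ0−h0·(2M0+M1)/6=239/411
seg 1: a=2, c=M1/2=-67/548, d=(M2−M1)/(6·3)=-349/4932, b=Δ1−h1·(2M1+M2)/6=277/822
seg 2: a=0, c=M2/2=-104/137, d=(M3−M2)/(6·1)=3397/1644, b=Δ2−h2·(2M2+M3)/6=-3793/1644
seg 3: a=-1, c=M3/2=2981/548, d=(M4−M3)/(6·1)=-2981/1644, b=Δ3−h3·(2M3+M4)/6=1951/822
t_q=11/4 → seg 1, τ=3/4; S=2+277/822·τ+-67/548·τ²+-349/4932·τ³=75549/35072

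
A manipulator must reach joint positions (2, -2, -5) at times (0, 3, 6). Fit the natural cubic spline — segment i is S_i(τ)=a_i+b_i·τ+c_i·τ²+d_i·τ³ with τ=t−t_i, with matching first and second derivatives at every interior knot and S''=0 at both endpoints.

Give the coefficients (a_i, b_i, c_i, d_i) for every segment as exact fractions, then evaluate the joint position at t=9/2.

Δ: Δ0=-4/3, Δ1=-1
row 1: diag=12, rhs=2; c'=1/4, d'=1/6
back: M1=1/6
M: M0=0, M1=1/6, M2=0
seg 0: a=2, c=M0/2=0, d=(M1−M0)/(6·3)=1/108, b=Δ0−h0·(2M0+M1)/6=-17/12
seg 1: a=-2, c=M1/2=1/12, d=(M2−M1)/(6·3)=-1/108, b=Δ1−h1·(2M1+M2)/6=-7/6
t_q=9/2 → seg 1, τ=3/2; S=-2+-7/6·τ+1/12·τ²+-1/108·τ³=-115/32

  seg 0: a=2 b=-17/12 c=0 d=1/108
  seg 1: a=-2 b=-7/6 c=1/12 d=-1/108
S(9/2) = -115/32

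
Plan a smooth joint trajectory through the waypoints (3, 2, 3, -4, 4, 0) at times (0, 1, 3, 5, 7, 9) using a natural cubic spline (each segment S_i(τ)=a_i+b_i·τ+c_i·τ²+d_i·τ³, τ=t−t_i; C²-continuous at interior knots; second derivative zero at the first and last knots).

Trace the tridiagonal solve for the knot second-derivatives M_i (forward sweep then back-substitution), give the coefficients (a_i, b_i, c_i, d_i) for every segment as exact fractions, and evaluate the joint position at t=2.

  seg 0: a=3 b=-27/17 c=0 d=10/17
  seg 1: a=2 b=3/17 c=30/17 d=-109/136
  seg 2: a=3 b=-81/34 c=-207/68 d=169/136
  seg 3: a=-4 b=6/17 c=75/17 d=-22/17
  seg 4: a=4 b=42/17 c=-57/17 d=19/34
S(2) = 427/136

Δ: Δ0=-1, Δ1=1/2, Δ2=-7/2, Δ3=4, Δ4=-2
row 1: diag=6, rhs=9; c'=1/3, d'=3/2
row 2: denom=8−2·1/3=22/3; d'=(-24−2·3/2)/(22/3)=-81/22
row 3: denom=8−2·3/11=82/11; d'=(45−2·-81/22)/(82/11)=288/41
row 4: denom=8−2·11/41=306/41; d'=(-36−2·288/41)/(306/41)=-114/17
back: M4=-114/17
back: M3=288/41−11/41·-114/17=150/17
back: M2=-81/22−3/11·150/17=-207/34
back: M1=3/2−1/3·-207/34=60/17
M: M0=0, M1=60/17, M2=-207/34, M3=150/17, M4=-114/17, M5=0
seg 0: a=3, c=M0/2=0, d=(M1−M0)/(6·1)=10/17, b=Δ0−h0·(2M0+M1)/6=-27/17
seg 1: a=2, c=M1/2=30/17, d=(M2−M1)/(6·2)=-109/136, b=Δ1−h1·(2M1+M2)/6=3/17
seg 2: a=3, c=M2/2=-207/68, d=(M3−M2)/(6·2)=169/136, b=Δ2−h2·(2M2+M3)/6=-81/34
seg 3: a=-4, c=M3/2=75/17, d=(M4−M3)/(6·2)=-22/17, b=Δ3−h3·(2M3+M4)/6=6/17
seg 4: a=4, c=M4/2=-57/17, d=(M5−M4)/(6·2)=19/34, b=Δ4−h4·(2M4+M5)/6=42/17
t_q=2 → seg 1, τ=1; S=2+3/17·τ+30/17·τ²+-109/136·τ³=427/136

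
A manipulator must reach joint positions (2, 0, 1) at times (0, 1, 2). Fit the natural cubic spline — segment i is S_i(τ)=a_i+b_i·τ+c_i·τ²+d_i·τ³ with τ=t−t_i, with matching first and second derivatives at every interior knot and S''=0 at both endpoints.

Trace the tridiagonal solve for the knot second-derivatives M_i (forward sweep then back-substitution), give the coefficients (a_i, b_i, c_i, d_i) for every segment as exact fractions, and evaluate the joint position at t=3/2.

Δ: Δ0=-2, Δ1=1
row 1: diag=4, rhs=18; c'=1/4, d'=9/2
back: M1=9/2
M: M0=0, M1=9/2, M2=0
seg 0: a=2, c=M0/2=0, d=(M1−M0)/(6·1)=3/4, b=Δ0−h0·(2M0+M1)/6=-11/4
seg 1: a=0, c=M1/2=9/4, d=(M2−M1)/(6·1)=-3/4, b=Δ1−h1·(2M1+M2)/6=-1/2
t_q=3/2 → seg 1, τ=1/2; S=0+-1/2·τ+9/4·τ²+-3/4·τ³=7/32

  seg 0: a=2 b=-11/4 c=0 d=3/4
  seg 1: a=0 b=-1/2 c=9/4 d=-3/4
S(3/2) = 7/32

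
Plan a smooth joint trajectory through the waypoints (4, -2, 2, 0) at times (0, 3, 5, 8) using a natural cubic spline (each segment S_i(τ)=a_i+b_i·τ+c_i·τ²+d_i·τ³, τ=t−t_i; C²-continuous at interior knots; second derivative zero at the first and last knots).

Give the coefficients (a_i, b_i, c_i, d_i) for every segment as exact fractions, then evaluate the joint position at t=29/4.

Δ: Δ0=-2, Δ1=2, Δ2=-2/3
row 1: diag=10, rhs=24; c'=1/5, d'=12/5
row 2: denom=10−2·1/5=48/5; d'=(-16−2·12/5)/(48/5)=-13/6
back: M2=-13/6
back: M1=12/5−1/5·-13/6=17/6
M: M0=0, M1=17/6, M2=-13/6, M3=0
seg 0: a=4, c=M0/2=0, d=(M1−M0)/(6·3)=17/108, b=Δ0−h0·(2M0+M1)/6=-41/12
seg 1: a=-2, c=M1/2=17/12, d=(M2−M1)/(6·2)=-5/12, b=Δ1−h1·(2M1+M2)/6=5/6
seg 2: a=2, c=M2/2=-13/12, d=(M3−M2)/(6·3)=13/108, b=Δ2−h2·(2M2+M3)/6=3/2
t_q=29/4 → seg 2, τ=9/4; S=2+3/2·τ+-13/12·τ²+13/108·τ³=323/256

  seg 0: a=4 b=-41/12 c=0 d=17/108
  seg 1: a=-2 b=5/6 c=17/12 d=-5/12
  seg 2: a=2 b=3/2 c=-13/12 d=13/108
S(29/4) = 323/256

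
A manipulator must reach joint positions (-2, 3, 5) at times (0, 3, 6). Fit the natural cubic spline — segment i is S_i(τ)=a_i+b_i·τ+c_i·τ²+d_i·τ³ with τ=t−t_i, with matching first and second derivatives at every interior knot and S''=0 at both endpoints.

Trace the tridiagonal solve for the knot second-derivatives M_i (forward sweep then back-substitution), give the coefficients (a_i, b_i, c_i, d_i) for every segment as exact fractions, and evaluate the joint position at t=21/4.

  seg 0: a=-2 b=23/12 c=0 d=-1/36
  seg 1: a=3 b=7/6 c=-1/4 d=1/36
S(21/4) = 1197/256

Δ: Δ0=5/3, Δ1=2/3
row 1: diag=12, rhs=-6; c'=1/4, d'=-1/2
back: M1=-1/2
M: M0=0, M1=-1/2, M2=0
seg 0: a=-2, c=M0/2=0, d=(M1−M0)/(6·3)=-1/36, b=Δ0−h0·(2M0+M1)/6=23/12
seg 1: a=3, c=M1/2=-1/4, d=(M2−M1)/(6·3)=1/36, b=Δ1−h1·(2M1+M2)/6=7/6
t_q=21/4 → seg 1, τ=9/4; S=3+7/6·τ+-1/4·τ²+1/36·τ³=1197/256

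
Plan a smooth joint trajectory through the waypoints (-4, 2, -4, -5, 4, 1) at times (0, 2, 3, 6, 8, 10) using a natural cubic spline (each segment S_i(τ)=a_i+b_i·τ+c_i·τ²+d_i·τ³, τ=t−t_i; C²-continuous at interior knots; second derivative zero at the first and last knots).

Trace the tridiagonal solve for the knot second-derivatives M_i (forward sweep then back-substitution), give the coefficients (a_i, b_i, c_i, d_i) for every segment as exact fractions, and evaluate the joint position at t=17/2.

  seg 0: a=-4 b=14719/2355 c=0 d=-3827/4710
  seg 1: a=2 b=-8243/2355 c=-3827/785 d=5594/2355
  seg 2: a=-4 b=-14423/2355 c=1767/785 d=-151/1413
  seg 3: a=-5 b=10588/2355 c=1012/785 d=-2425/3768
  seg 4: a=4 b=9089/4710 c=-8077/3140 d=8077/18840
S(17/2) = 219819/50240

Δ: Δ0=3, Δ1=-6, Δ2=-1/3, Δ3=9/2, Δ4=-3/2
row 1: diag=6, rhs=-54; c'=1/6, d'=-9
row 2: denom=8−1·1/6=47/6; d'=(34−1·-9)/(47/6)=258/47
row 3: denom=10−3·18/47=416/47; d'=(29−3·258/47)/(416/47)=589/416
row 4: denom=8−2·47/208=785/104; d'=(-36−2·589/416)/(785/104)=-8077/1570
back: M4=-8077/1570
back: M3=589/416−47/208·-8077/1570=2024/785
back: M2=258/47−18/47·2024/785=3534/785
back: M1=-9−1/6·3534/785=-7654/785
M: M0=0, M1=-7654/785, M2=3534/785, M3=2024/785, M4=-8077/1570, M5=0
seg 0: a=-4, c=M0/2=0, d=(M1−M0)/(6·2)=-3827/4710, b=Δ0−h0·(2M0+M1)/6=14719/2355
seg 1: a=2, c=M1/2=-3827/785, d=(M2−M1)/(6·1)=5594/2355, b=Δ1−h1·(2M1+M2)/6=-8243/2355
seg 2: a=-4, c=M2/2=1767/785, d=(M3−M2)/(6·3)=-151/1413, b=Δ2−h2·(2M2+M3)/6=-14423/2355
seg 3: a=-5, c=M3/2=1012/785, d=(M4−M3)/(6·2)=-2425/3768, b=Δ3−h3·(2M3+M4)/6=10588/2355
seg 4: a=4, c=M4/2=-8077/3140, d=(M5−M4)/(6·2)=8077/18840, b=Δ4−h4·(2M4+M5)/6=9089/4710
t_q=17/2 → seg 4, τ=1/2; S=4+9089/4710·τ+-8077/3140·τ²+8077/18840·τ³=219819/50240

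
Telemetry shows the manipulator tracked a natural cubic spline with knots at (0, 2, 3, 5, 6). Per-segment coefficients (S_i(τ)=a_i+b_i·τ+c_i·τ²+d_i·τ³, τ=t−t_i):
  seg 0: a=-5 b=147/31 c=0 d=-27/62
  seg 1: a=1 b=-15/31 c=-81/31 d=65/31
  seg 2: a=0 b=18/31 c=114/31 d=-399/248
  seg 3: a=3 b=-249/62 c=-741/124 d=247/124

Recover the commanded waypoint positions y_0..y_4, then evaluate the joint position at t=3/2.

y_0 = S_0(0) = a_0 = -5
y_1 = S_1(0) = a_1 = 1
y_2 = S_2(0) = a_2 = 0
y_3 = S_3(0) = a_3 = 3
y_4 = S_3(1) = -5
t_q=3/2 is in segment 0 (τ=3/2); S_0(τ)=319/496

y_0=-5 y_1=1 y_2=0 y_3=3 y_4=-5
S(3/2) = 319/496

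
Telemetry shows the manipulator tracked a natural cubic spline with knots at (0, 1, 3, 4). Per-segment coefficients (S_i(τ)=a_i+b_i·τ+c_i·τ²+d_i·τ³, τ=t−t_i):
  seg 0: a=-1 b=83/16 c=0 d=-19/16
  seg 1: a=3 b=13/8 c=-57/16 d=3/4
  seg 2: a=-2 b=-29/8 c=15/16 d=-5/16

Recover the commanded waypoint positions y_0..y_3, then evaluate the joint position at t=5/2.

y_0 = S_0(0) = a_0 = -1
y_1 = S_1(0) = a_1 = 3
y_2 = S_2(0) = a_2 = -2
y_3 = S_2(1) = -5
t_q=5/2 is in segment 1 (τ=3/2); S_1(τ)=-3/64

y_0=-1 y_1=3 y_2=-2 y_3=-5
S(5/2) = -3/64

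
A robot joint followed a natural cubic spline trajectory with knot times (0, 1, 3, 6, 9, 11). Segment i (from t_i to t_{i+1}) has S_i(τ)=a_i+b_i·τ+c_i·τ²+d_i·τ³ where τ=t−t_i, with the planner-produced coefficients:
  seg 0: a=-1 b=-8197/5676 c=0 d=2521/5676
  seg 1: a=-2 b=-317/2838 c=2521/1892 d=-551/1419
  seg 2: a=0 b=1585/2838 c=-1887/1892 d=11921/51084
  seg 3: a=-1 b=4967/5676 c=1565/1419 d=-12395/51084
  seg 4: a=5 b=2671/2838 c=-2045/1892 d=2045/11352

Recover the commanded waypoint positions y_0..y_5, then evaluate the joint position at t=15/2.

y_0=-1 y_1=-2 y_2=0 y_3=-1 y_4=5 y_5=4
S(15/2) = 29897/15136

y_0 = S_0(0) = a_0 = -1
y_1 = S_1(0) = a_1 = -2
y_2 = S_2(0) = a_2 = 0
y_3 = S_3(0) = a_3 = -1
y_4 = S_4(0) = a_4 = 5
y_5 = S_4(2) = 4
t_q=15/2 is in segment 3 (τ=3/2); S_3(τ)=29897/15136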